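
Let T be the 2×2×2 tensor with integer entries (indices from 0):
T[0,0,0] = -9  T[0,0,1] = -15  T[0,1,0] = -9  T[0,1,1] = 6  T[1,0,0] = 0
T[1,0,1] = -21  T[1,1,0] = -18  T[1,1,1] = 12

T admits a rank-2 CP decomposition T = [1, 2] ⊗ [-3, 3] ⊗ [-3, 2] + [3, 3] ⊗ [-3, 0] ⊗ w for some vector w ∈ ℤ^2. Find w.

w = [2, 1]

Subtract the known terms from T to get the rank-1 residual R = [3, 3] ⊗ [-3, 0] ⊗ w, so R[i,j,k] = a[i]·b[j]·w[k]. Pick indices with nonzero a[0]·b[0] = (3)·(-3) = -9. Only the fibre through (0,0,·) is needed: R[0,0,:] = T[0,0,:] − Σₗ aₗ[0]bₗ[0]cₗ = [-9, -15] − (1)·(-3)·[-3, 2] = [-18, -9]. Then w[k] = R[0,0,k] / -9 for each k, giving w = [-18, -9] / -9 = [2, 1].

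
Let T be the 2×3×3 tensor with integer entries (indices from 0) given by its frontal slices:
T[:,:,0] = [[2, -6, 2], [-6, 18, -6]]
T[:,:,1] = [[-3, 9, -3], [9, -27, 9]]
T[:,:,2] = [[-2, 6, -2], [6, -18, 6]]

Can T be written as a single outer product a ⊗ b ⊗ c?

If T = a ⊗ b ⊗ c then every fibre of T is a multiple of the corresponding factor, so read the factors off the fibres through the nonzero entry T[0,0,0] = 2.
The mode-1 fibre T[:,0,0] = [2, -6] gives a = [1, -3] (primitive direction); the mode-2 fibre T[0,:,0] = [2, -6, 2] gives b = [1, -3, 1]; then c[k] = T[0,0,k] / (a[0]·b[0]) = [2, -3, -2] / 1 = [2, -3, -2].
Expanding [1, -3] ⊗ [1, -3, 1] ⊗ [2, -3, -2] reproduces all 18 entries of T, so T = [1, -3] ⊗ [1, -3, 1] ⊗ [2, -3, -2] and rank(T) ≤ 1.
Equivalently every frontal slice T[:,:,k] is c[k] times the rank-1 matrix [1, -3] ⊗ [1, -3, 1]. So T has rank 1 (it is nonzero).

Yes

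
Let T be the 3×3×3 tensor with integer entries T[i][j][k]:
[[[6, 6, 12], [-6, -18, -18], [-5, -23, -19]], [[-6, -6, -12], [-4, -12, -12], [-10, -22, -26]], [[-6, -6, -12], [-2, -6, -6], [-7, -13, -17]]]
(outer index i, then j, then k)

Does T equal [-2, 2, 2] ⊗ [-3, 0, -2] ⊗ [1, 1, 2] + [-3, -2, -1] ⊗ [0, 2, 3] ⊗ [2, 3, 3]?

Reconstruct entry (0,1,0) from the claimed factors: Σₗ aₗ[0]bₗ[1]cₗ[0] = (-2)·(0)·(1) + (-3)·(2)·(2) = -12, but T[0,1,0] = -6. The claim is false.

No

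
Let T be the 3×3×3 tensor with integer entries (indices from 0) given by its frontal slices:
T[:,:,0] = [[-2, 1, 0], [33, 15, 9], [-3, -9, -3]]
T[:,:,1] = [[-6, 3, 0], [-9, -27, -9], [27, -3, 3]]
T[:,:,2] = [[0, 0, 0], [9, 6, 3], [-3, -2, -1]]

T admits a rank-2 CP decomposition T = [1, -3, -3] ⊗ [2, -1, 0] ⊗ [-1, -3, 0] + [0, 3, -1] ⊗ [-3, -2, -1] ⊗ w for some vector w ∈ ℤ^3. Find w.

w = [-3, 3, -1]

Subtract the known terms from T to get the rank-1 residual R = [0, 3, -1] ⊗ [-3, -2, -1] ⊗ w, so R[i,j,k] = a[i]·b[j]·w[k]. Pick indices with nonzero a[1]·b[0] = (3)·(-3) = -9. Only the fibre through (1,0,·) is needed: R[1,0,:] = T[1,0,:] − Σₗ aₗ[1]bₗ[0]cₗ = [33, -9, 9] − (-3)·(2)·[-1, -3, 0] = [27, -27, 9]. Then w[k] = R[1,0,k] / -9 for each k, giving w = [27, -27, 9] / -9 = [-3, 3, -1].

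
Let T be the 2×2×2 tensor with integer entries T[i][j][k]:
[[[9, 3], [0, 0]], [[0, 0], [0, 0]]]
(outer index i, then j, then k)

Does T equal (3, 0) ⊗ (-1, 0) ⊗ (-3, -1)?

Reconstruct entrywise from the claimed factors. For example, T[0,0,1] = 3 and Σₗ aₗ[0]bₗ[0]cₗ[1] = (3)·(-1)·(-1) = 3; checking all 8 entries, every one matches. The claim holds.

Yes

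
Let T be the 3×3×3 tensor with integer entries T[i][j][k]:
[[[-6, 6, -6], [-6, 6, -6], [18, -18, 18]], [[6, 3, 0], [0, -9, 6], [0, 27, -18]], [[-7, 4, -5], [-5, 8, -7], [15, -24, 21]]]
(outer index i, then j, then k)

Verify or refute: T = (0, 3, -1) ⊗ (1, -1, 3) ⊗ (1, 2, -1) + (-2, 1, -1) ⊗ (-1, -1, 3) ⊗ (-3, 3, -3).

Reconstruct entry (2,0,0) from the claimed factors: Σₗ aₗ[2]bₗ[0]cₗ[0] = (-1)·(1)·(1) + (-1)·(-1)·(-3) = -4, but T[2,0,0] = -7. The claim is false.

No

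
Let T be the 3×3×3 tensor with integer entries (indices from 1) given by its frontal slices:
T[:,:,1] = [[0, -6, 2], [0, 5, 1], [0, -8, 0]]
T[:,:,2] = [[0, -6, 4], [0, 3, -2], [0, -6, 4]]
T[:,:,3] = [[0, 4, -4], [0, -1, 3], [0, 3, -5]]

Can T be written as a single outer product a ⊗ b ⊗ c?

The mode-3 unfolding of T (rows indexed by k, columns by (i,j) = (1,1), (1,2), (1,3), (2,1), (2,2), (2,3), (3,1), (3,2), (3,3)) is [[0, -6, 2, 0, 5, 1, 0, -8, 0], [0, -6, 4, 0, 3, -2, 0, -6, 4], [0, 4, -4, 0, -1, 3, 0, 3, -5]].
There the 3×3 minor on rows k ∈ {1, 2, 3}, columns (i,j) ∈ {(1,2), (1,3), (2,2)} is det [[-6, 2, 5], [-6, 4, 3], [4, -4, -1]] = 4 ≠ 0, so this unfolding has rank ≥ 3; CP rank is at least every unfolding rank, so rank(T) ≥ 3.
In particular rank(T) ≥ 3 > 1, so T is not rank-1.

No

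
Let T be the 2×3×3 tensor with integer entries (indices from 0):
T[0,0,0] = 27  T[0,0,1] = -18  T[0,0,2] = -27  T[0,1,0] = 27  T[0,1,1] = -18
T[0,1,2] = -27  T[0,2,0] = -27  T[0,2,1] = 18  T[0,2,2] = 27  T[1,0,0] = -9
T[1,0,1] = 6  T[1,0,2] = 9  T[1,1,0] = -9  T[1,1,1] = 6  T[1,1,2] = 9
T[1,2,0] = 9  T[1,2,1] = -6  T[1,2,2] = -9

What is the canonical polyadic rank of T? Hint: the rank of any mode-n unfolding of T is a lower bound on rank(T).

Lower bound: T ≠ 0 (e.g. T[0,0,0] = 27), so rank(T) ≥ 1.
Upper bound: if T = a ⊗ b ⊗ c then every fibre of T is a multiple of the corresponding factor, so read the factors off the fibres through the nonzero entry T[0,0,0] = 27.
The mode-1 fibre T[:,0,0] = [27, -9] gives a = [3, -1] (primitive direction); the mode-2 fibre T[0,:,0] = [27, 27, -27] gives b = [1, 1, -1]; then c[k] = T[0,0,k] / (a[0]·b[0]) = [27, -18, -27] / 3 = [9, -6, -9].
Expanding [3, -1] ⊗ [1, 1, -1] ⊗ [9, -6, -9] reproduces all 18 entries of T, so T = [3, -1] ⊗ [1, 1, -1] ⊗ [9, -6, -9] and rank(T) ≤ 1.
These bounds meet, so rank(T) = 1.

1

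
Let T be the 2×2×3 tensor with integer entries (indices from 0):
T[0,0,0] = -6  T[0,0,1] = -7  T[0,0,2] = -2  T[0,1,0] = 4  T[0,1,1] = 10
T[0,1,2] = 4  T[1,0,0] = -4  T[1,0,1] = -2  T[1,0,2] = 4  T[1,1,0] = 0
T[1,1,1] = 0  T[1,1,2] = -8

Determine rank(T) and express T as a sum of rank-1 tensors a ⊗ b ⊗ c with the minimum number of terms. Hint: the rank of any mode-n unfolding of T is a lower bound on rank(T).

rank(T) = 3

Lower bound: in the mode-3 unfolding of T (rows indexed by k, columns by (i,j)) the 3×3 minor on rows k ∈ {0, 1, 2}, columns (i,j) ∈ {(0,0), (0,1), (1,0)} is det [[-6, 4, -4], [-7, 10, -2], [-2, 4, 4]] = -128 ≠ 0, so that unfolding has rank ≥ 3 and hence rank(T) ≥ 3 (CP rank is at least every unfolding rank, though it can be larger).
Upper bound: T is a sum of 3 rank-1 terms, T = [1, 0] ⊗ [1, -2] ⊗ [0, -4, -4] + [1, 1] ⊗ [1, -1] ⊗ [-8, -4, 0] + [1, 2] ⊗ [1, -2] ⊗ [2, 1, 2] (written with every a and b primitive with positive leading entry and the scale carried by c; CP decompositions are not unique, and this one is verified by expanding entrywise), so rank(T) ≤ 3.
These bounds meet, so rank(T) = 3.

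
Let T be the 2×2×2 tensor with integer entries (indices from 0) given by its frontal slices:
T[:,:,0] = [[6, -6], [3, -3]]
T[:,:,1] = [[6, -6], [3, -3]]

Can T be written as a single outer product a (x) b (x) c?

Yes

If T = a (x) b (x) c then every fibre of T is a multiple of the corresponding factor, so read the factors off the fibres through the nonzero entry T[0,0,0] = 6.
The mode-1 fibre T[:,0,0] = [6, 3] gives a = (2, 1) (primitive direction); the mode-2 fibre T[0,:,0] = [6, -6] gives b = (1, -1); then c[k] = T[0,0,k] / (a[0]·b[0]) = [6, 6] / 2 = (3, 3).
Expanding (2, 1) (x) (1, -1) (x) (3, 3) reproduces all 8 entries of T, so T = (2, 1) (x) (1, -1) (x) (3, 3) and rank(T) ≤ 1.
Equivalently every frontal slice T[:,:,k] is c[k] times the rank-1 matrix (2, 1) (x) (1, -1). So T has rank 1 (it is nonzero).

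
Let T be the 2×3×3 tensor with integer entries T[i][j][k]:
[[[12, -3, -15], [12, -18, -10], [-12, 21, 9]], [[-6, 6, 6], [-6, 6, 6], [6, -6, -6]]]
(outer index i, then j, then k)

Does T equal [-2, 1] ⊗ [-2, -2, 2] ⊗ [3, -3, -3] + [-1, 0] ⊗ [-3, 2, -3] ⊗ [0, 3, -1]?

Yes

Reconstruct entrywise from the claimed factors. For example, T[1,2,1] = -6 and Σₗ aₗ[1]bₗ[2]cₗ[1] = (1)·(2)·(-3) + (0)·(-3)·(3) = -6; checking all 18 entries, every one matches. The claim holds.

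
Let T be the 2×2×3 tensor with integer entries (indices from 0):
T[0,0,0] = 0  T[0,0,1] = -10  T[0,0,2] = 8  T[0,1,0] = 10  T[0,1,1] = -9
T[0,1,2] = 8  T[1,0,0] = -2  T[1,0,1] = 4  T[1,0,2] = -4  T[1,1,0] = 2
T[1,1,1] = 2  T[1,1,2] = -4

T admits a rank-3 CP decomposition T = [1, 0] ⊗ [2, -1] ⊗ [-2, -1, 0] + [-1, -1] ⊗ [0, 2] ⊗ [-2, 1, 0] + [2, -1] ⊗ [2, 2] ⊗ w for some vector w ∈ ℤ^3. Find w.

w = [1, -2, 2]

Subtract the known terms from T to get the rank-1 residual R = [2, -1] ⊗ [2, 2] ⊗ w, so R[i,j,k] = a[i]·b[j]·w[k]. Pick indices with nonzero a[0]·b[0] = (2)·(2) = 4. Only the fibre through (0,0,·) is needed: R[0,0,:] = T[0,0,:] − Σₗ aₗ[0]bₗ[0]cₗ = [0, -10, 8] − (1)·(2)·[-2, -1, 0] − (-1)·(0)·[-2, 1, 0] = [4, -8, 8]. Then w[k] = R[0,0,k] / 4 for each k, giving w = [4, -8, 8] / 4 = [1, -2, 2].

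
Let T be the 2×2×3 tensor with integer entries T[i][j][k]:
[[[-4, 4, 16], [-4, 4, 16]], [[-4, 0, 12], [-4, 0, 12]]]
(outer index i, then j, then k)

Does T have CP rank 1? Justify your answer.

No

The mode-1 unfolding of T (rows indexed by i, columns by (j,k) = (0,0), (0,1), (0,2), (1,0), (1,1), (1,2)) is [[-4, 4, 16, -4, 4, 16], [-4, 0, 12, -4, 0, 12]].
There the 2×2 minor on rows i ∈ {0, 1}, columns (j,k) ∈ {(0,0), (0,1)} is det [[-4, 4], [-4, 0]] = 16 ≠ 0, so this unfolding has rank ≥ 2; CP rank is at least every unfolding rank, so rank(T) ≥ 2.
In particular rank(T) ≥ 2 > 1, so T is not rank-1.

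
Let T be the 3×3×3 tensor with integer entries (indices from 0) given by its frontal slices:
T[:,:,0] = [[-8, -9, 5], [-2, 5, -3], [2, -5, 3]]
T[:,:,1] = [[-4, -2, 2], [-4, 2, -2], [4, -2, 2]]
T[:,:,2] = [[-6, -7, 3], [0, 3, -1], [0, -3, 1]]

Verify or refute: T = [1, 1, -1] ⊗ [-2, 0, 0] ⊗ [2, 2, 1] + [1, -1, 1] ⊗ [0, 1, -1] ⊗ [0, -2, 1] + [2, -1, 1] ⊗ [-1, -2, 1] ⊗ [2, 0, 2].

Reconstruct entry (0,1,0) from the claimed factors: Σₗ aₗ[0]bₗ[1]cₗ[0] = (1)·(0)·(2) + (1)·(1)·(0) + (2)·(-2)·(2) = -8, but T[0,1,0] = -9. The claim is false.

No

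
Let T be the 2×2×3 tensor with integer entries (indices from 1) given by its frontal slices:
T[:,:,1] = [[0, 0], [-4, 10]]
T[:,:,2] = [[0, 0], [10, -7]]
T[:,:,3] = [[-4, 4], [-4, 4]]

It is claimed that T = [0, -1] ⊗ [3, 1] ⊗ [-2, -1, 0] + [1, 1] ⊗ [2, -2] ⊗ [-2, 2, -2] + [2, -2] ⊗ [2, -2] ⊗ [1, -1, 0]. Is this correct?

Reconstruct entry (2,1,1) from the claimed factors: Σₗ aₗ[2]bₗ[1]cₗ[1] = (-1)·(3)·(-2) + (1)·(2)·(-2) + (-2)·(2)·(1) = -2, but T[2,1,1] = -4. The claim is false.

No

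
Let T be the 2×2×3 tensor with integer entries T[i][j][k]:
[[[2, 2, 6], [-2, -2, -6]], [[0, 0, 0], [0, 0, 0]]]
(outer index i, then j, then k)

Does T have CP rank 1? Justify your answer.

Yes

The mode-1 fibre T[:,0,0] = [2, 0] gives a = [1, 0] (primitive direction); the mode-2 fibre T[0,:,0] = [2, -2] gives b = [1, -1]; then c[k] = T[0,0,k] / (a[0]·b[0]) = [2, 2, 6] / 1 = [2, 2, 6].
Expanding [1, 0] ∘ [1, -1] ∘ [2, 2, 6] reproduces all 12 entries of T, so T = [1, 0] ∘ [1, -1] ∘ [2, 2, 6] and rank(T) ≤ 1.
Equivalently every frontal slice T[:,:,k] is c[k] times the rank-1 matrix [1, 0] ∘ [1, -1]. So T has rank 1 (it is nonzero).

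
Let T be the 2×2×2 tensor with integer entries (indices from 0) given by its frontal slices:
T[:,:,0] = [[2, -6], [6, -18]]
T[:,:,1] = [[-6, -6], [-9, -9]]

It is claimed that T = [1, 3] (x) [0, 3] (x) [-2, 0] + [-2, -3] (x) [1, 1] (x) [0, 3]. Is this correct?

Reconstruct entry (0,0,0) from the claimed factors: Σₗ aₗ[0]bₗ[0]cₗ[0] = (1)·(0)·(-2) + (-2)·(1)·(0) = 0, but T[0,0,0] = 2. The claim is false.

No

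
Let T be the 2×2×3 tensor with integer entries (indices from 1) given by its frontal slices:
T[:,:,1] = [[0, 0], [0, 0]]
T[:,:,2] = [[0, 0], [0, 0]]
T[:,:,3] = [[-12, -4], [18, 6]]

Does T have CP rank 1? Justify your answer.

Yes

If T = a ⊗ b ⊗ c then every fibre of T is a multiple of the corresponding factor, so read the factors off the fibres through the nonzero entry T[1,1,3] = -12.
The mode-1 fibre T[:,1,3] = [-12, 18] gives a = (2, -3) (primitive direction); the mode-2 fibre T[1,:,3] = [-12, -4] gives b = (3, 1); then c[k] = T[1,1,k] / (a[1]·b[1]) = [0, 0, -12] / 6 = (0, 0, -2).
Expanding (2, -3) ⊗ (3, 1) ⊗ (0, 0, -2) reproduces all 12 entries of T, so T = (2, -3) ⊗ (3, 1) ⊗ (0, 0, -2) and rank(T) ≤ 1.
Equivalently every frontal slice T[:,:,k] is c[k] times the rank-1 matrix (2, -3) ⊗ (3, 1). So T has rank 1 (it is nonzero).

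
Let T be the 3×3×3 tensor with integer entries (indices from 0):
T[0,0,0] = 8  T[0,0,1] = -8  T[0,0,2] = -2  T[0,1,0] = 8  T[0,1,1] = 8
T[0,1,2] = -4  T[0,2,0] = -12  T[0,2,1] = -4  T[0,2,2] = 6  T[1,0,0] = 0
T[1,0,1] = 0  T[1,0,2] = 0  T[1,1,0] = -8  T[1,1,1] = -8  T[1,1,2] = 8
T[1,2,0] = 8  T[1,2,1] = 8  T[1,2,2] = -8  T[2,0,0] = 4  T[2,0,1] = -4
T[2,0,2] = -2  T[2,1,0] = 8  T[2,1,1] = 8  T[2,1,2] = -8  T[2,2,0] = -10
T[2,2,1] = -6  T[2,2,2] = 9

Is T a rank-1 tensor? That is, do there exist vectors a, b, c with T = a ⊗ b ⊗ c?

No

The mode-1 unfolding of T (rows indexed by i, columns by (j,k) = (0,0), (0,1), (0,2), (1,0), (1,1), (1,2), (2,0), (2,1), (2,2)) is [[8, -8, -2, 8, 8, -4, -12, -4, 6], [0, 0, 0, -8, -8, 8, 8, 8, -8], [4, -4, -2, 8, 8, -8, -10, -6, 9]].
There the 3×3 minor on rows i ∈ {0, 1, 2}, columns (j,k) ∈ {(0,0), (0,2), (1,0)} is det [[8, -2, 8], [0, 0, -8], [4, -2, 8]] = -64 ≠ 0, so this unfolding has rank ≥ 3; CP rank is at least every unfolding rank, so rank(T) ≥ 3.
In particular rank(T) ≥ 3 > 1, so T is not rank-1.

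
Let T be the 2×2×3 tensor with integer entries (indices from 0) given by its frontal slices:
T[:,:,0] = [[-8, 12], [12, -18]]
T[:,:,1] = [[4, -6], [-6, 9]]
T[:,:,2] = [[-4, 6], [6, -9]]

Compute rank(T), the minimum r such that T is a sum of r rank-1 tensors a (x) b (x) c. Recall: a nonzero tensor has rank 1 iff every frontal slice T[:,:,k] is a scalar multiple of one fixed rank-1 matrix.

1

Lower bound: T ≠ 0 (e.g. T[0,0,0] = -8), so rank(T) ≥ 1.
Upper bound: if T = a (x) b (x) c then every fibre of T is a multiple of the corresponding factor, so read the factors off the fibres through the nonzero entry T[0,0,0] = -8.
The mode-1 fibre T[:,0,0] = [-8, 12] gives a = [2, -3] (primitive direction); the mode-2 fibre T[0,:,0] = [-8, 12] gives b = [2, -3]; then c[k] = T[0,0,k] / (a[0]·b[0]) = [-8, 4, -4] / 4 = [-2, 1, -1].
Expanding [2, -3] (x) [2, -3] (x) [-2, 1, -1] reproduces all 12 entries of T, so T = [2, -3] (x) [2, -3] (x) [-2, 1, -1] and rank(T) ≤ 1.
These bounds meet, so rank(T) = 1.
Check entry T[1,0,0] = 12: (-3)·(2)·(-2) = 12.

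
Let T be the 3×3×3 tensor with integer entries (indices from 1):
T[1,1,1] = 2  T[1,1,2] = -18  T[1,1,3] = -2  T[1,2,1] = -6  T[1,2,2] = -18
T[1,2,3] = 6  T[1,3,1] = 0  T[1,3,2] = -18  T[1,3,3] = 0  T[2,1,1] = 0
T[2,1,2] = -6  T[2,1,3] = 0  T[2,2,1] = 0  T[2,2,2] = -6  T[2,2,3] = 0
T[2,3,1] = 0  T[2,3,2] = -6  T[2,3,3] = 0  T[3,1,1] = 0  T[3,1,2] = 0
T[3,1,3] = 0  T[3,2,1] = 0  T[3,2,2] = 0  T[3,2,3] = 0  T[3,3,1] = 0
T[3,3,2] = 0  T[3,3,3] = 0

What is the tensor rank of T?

Lower bound: the mode-2 unfolding of T (rows indexed by j, columns by (i,k) = (1,1), (1,2), (1,3), (2,1), (2,2), (2,3), (3,1), (3,2), (3,3)) is [[2, -18, -2, 0, -6, 0, 0, 0, 0], [-6, -18, 6, 0, -6, 0, 0, 0, 0], [0, -18, 0, 0, -6, 0, 0, 0, 0]].
There the 2×2 minor on rows j ∈ {1, 2}, columns (i,k) ∈ {(1,1), (1,2)} is det [[2, -18], [-6, -18]] = -144 ≠ 0, so this unfolding has rank ≥ 2; CP rank is at least every unfolding rank, so rank(T) ≥ 2. (This is only a lower bound: in general the CP rank may exceed every unfolding rank, so we still need to exhibit 2 rank-1 terms summing to T.)
Upper bound — finding two terms. Write S_k = T[:,:,k] for the frontal slices: S₁ = [[2, -6, 0], [0, 0, 0], [0, 0, 0]], S₂ = [[-18, -18, -18], [-6, -6, -6], [0, 0, 0]], S₃ = [[-2, 6, 0], [0, 0, 0], [0, 0, 0]].
If T = a₁ (x) b₁ (x) c₁ + a₂ (x) b₂ (x) c₂ then each S_k = c₁[k]·a₁b₁ᵀ + c₂[k]·a₂b₂ᵀ. S₁ and S₂ are linearly independent, so a₁b₁ᵀ and a₂b₂ᵀ must span the same plane of matrices: they are the rank-1 matrices of the form x·S₁ + y·S₂.
The 2×2 minor of x·S₁ + y·S₂ on rows {1,2}, columns {1,2} is −48·xy = (-48)·(y)(x), vanishing at (x:y) = (1:0) and (0:1).
M₁ = S₁ = [[2, -6, 0], [0, 0, 0], [0, 0, 0]] = 2·(1, 0, 0)(1, -3, 0)ᵀ and M₂ = S₂ = [[-18, -18, -18], [-6, -6, -6], [0, 0, 0]] = (-6)·(3, 1, 0)(1, 1, 1)ᵀ, so take a₁ = (1, 0, 0), b₁ = (1, -3, 0), a₂ = (3, 1, 0), b₂ = (1, 1, 1).
Each slice is an integer combination of E₁ = a₁b₁ᵀ and E₂ = a₂b₂ᵀ: S₁ = 2·E₁, S₂ = −6·E₂, S₃ = −2·E₁; reading off coefficients, c₁ = (2, 0, -2) and c₂ = (0, -6, 0).
Hence T = (1, 0, 0) (x) (1, -3, 0) (x) (2, 0, -2) + (3, 1, 0) (x) (1, 1, 1) (x) (0, -6, 0), so rank(T) ≤ 2.
These bounds meet, so rank(T) = 2.

2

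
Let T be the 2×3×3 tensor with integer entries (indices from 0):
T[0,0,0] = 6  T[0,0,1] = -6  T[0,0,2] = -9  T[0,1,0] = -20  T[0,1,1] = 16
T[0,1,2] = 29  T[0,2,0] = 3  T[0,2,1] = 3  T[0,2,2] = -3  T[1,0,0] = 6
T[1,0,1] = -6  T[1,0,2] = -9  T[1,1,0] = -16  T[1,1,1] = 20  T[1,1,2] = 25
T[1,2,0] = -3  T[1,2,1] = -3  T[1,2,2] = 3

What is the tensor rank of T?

2

Lower bound: in the mode-3 unfolding of T (rows indexed by k, columns by (i,j)) the 2×2 minor on rows k ∈ {0, 1}, columns (i,j) ∈ {(0,0), (0,1)} is det [[6, -20], [-6, 16]] = -24 ≠ 0, so that unfolding has rank ≥ 2 and hence rank(T) ≥ 2 (CP rank is at least every unfolding rank, though it can be larger).
Upper bound: with S_k = T[:,:,k], the two rank-1 terms a₁b₁ᵀ, a₂b₂ᵀ are the rank-1 members of the pencil x·S₀ + y·S₁.
The 2×2 minor of x·S₀ + y·S₁ on rows {0,1}, columns {0,1} is 24·x² − 24·y² = 24·(x − y)(x + y), vanishing at (x:y) = (1:1) and (1:-1).
M₁ = S₀ + S₁ = [[0, -4, 6], [0, 4, -6]] = (-2)·[1, -1][0, 2, -3]ᵀ and M₂ = S₀ − S₁ = [[12, -36, 0], [12, -36, 0]] = 12·[1, 1][1, -3, 0]ᵀ, so take a₁ = [1, -1], b₁ = [0, 2, -3], a₂ = [1, 1], b₂ = [1, -3, 0].
Each slice is an integer combination of E₁ = a₁b₁ᵀ and E₂ = a₂b₂ᵀ: S₀ = −E₁ + 6·E₂, S₁ = −E₁ − 6·E₂, S₂ = E₁ − 9·E₂; reading off coefficients, c₁ = [-1, -1, 1] and c₂ = [6, -6, -9].
Hence T = [1, -1] ⊗ [0, 2, -3] ⊗ [-1, -1, 1] + [1, 1] ⊗ [1, -3, 0] ⊗ [6, -6, -9], so rank(T) ≤ 2.
These bounds meet, so rank(T) = 2.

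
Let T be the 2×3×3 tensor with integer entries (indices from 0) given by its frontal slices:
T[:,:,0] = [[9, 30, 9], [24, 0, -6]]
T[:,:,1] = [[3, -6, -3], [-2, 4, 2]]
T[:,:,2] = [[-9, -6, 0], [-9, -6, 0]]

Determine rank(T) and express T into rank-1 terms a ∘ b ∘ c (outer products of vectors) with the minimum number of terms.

Lower bound: the mode-3 unfolding of T (rows indexed by k, columns by (i,j) = (0,0), (0,1), (0,2), (1,0), (1,1), (1,2)) is [[9, 30, 9, 24, 0, -6], [3, -6, -3, -2, 4, 2], [-9, -6, 0, -9, -6, 0]].
There the 2×2 minor on rows k ∈ {0, 1}, columns (i,j) ∈ {(0,0), (0,1)} is det [[9, 30], [3, -6]] = -144 ≠ 0, so this unfolding has rank ≥ 2; CP rank is at least every unfolding rank, so rank(T) ≥ 2. (This is only a lower bound: in general the CP rank may exceed every unfolding rank, so we still need to exhibit 2 rank-1 terms summing to T.)
Upper bound — finding two terms. Write S_k = T[:,:,k] for the frontal slices: S₀ = [[9, 30, 9], [24, 0, -6]], S₁ = [[3, -6, -3], [-2, 4, 2]], S₂ = [[-9, -6, 0], [-9, -6, 0]].
If T = a₁ ∘ b₁ ∘ c₁ + a₂ ∘ b₂ ∘ c₂ then each S_k = c₁[k]·a₁b₁ᵀ + c₂[k]·a₂b₂ᵀ. S₀ and S₁ are linearly independent, so a₁b₁ᵀ and a₂b₂ᵀ must span the same plane of matrices: they are the rank-1 matrices of the form x·S₀ + y·S₁.
The 2×2 minor of x·S₀ + y·S₁ on rows {0,1}, columns {0,1} is −720·x² + 240·xy = (-240)·(3·x − y)(x), vanishing at (x:y) = (1:3) and (0:1).
M₁ = S₀ + 3·S₁ = [[18, 12, 0], [18, 12, 0]] = 6·[1, 1][3, 2, 0]ᵀ and M₂ = S₁ = [[3, -6, -3], [-2, 4, 2]] = [3, -2][1, -2, -1]ᵀ, so take a₁ = [1, 1], b₁ = [3, 2, 0], a₂ = [3, -2], b₂ = [1, -2, -1].
Each slice is an integer combination of E₁ = a₁b₁ᵀ and E₂ = a₂b₂ᵀ: S₀ = 6·E₁ − 3·E₂, S₁ = E₂, S₂ = −3·E₁; reading off coefficients, c₁ = [6, 0, -3] and c₂ = [-3, 1, 0].
Hence T = [1, 1] ∘ [3, 2, 0] ∘ [6, 0, -3] + [3, -2] ∘ [1, -2, -1] ∘ [-3, 1, 0], so rank(T) ≤ 2.
These bounds meet, so rank(T) = 2.

rank(T) = 2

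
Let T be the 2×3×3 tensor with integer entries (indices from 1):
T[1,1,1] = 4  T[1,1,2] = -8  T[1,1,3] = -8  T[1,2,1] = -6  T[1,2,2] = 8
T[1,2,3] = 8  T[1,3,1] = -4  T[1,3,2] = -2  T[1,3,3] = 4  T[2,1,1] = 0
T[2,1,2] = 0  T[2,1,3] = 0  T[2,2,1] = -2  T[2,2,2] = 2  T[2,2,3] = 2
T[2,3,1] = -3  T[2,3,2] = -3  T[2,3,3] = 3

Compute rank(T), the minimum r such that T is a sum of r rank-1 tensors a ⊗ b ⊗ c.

Lower bound: in the mode-2 unfolding of T (rows indexed by j, columns by (i,k)) the 3×3 minor on rows j ∈ {1, 2, 3}, columns (i,k) ∈ {(1,1), (1,2), (1,3)} is det [[4, -8, -8], [-6, 8, 8], [-4, -2, 4]] = -96 ≠ 0, so that unfolding has rank ≥ 3 and hence rank(T) ≥ 3 (CP rank is at least every unfolding rank, though it can be larger).
Upper bound: T is a sum of 3 rank-1 terms, T = [1, 0] ⊗ [2, -1, 0] ⊗ [2, -4, -4] + [1, 1] ⊗ [0, 0, 1] ⊗ [-2, -4, 2] + [2, 1] ⊗ [0, 2, 1] ⊗ [-1, 1, 1] (written with every a and b primitive with positive leading entry and the scale carried by c; CP decompositions are not unique, and this one is verified by expanding entrywise), so rank(T) ≤ 3.
These bounds meet, so rank(T) = 3.

3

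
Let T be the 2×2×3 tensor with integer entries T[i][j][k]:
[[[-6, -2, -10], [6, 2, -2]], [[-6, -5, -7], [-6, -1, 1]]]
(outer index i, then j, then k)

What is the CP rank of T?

3

Lower bound: the mode-3 unfolding of T (rows indexed by k, columns by (i,j) = (0,0), (0,1), (1,0), (1,1)) is [[-6, 6, -6, -6], [-2, 2, -5, -1], [-10, -2, -7, 1]].
There the 3×3 minor on rows k ∈ {0, 1, 2}, columns (i,j) ∈ {(0,0), (0,1), (1,0)} is det [[-6, 6, -6], [-2, 2, -5], [-10, -2, -7]] = 216 ≠ 0, so this unfolding has rank ≥ 3; CP rank is at least every unfolding rank, so rank(T) ≥ 3. (Unfolding ranks only ever bound the CP rank from below — rank(T) can be strictly larger than all of them — so the matching upper bound has to come from an explicit 3-term decomposition.)
Upper bound: T is a sum of 3 rank-1 terms, T = (1, -2) (x) (1, -1) (x) (-2, 0, 0) + (1, 1) (x) (1, 0) (x) (-8, -4, -8) + (2, -1) (x) (1, 1) (x) (2, 1, -1) (one valid choice — decompositions are not unique — normalised so each a, b is primitive with positive first nonzero entry; check it by expanding all entries), so rank(T) ≤ 3.
These bounds meet, so rank(T) = 3.
Check entry T[0,0,2] = -10: (1)·(1)·(0) + (1)·(1)·(-8) + (2)·(1)·(-1) = -10.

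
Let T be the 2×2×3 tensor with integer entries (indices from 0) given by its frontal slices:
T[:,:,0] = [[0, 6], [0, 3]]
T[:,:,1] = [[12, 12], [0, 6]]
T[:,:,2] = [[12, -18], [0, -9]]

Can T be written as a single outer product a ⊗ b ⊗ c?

No

The mode-2 unfolding of T (rows indexed by j, columns by (i,k) = (0,0), (0,1), (0,2), (1,0), (1,1), (1,2)) is [[0, 12, 12, 0, 0, 0], [6, 12, -18, 3, 6, -9]].
There the 2×2 minor on rows j ∈ {0, 1}, columns (i,k) ∈ {(0,0), (0,1)} is det [[0, 12], [6, 12]] = -72 ≠ 0, so this unfolding has rank ≥ 2; CP rank is at least every unfolding rank, so rank(T) ≥ 2.
In particular rank(T) ≥ 2 > 1, so T is not rank-1.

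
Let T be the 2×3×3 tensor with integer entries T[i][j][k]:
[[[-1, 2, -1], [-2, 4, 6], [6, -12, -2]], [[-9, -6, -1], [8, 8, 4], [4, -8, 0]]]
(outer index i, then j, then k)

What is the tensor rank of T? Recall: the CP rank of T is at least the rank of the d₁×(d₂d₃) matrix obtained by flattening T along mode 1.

3

Lower bound: the mode-3 unfolding of T (rows indexed by k, columns by (i,j) = (0,0), (0,1), (0,2), (1,0), (1,1), (1,2)) is [[-1, -2, 6, -9, 8, 4], [2, 4, -12, -6, 8, -8], [-1, 6, -2, -1, 4, 0]].
There the 3×3 minor on rows k ∈ {0, 1, 2}, columns (i,j) ∈ {(0,0), (0,1), (1,0)} is det [[-1, -2, -9], [2, 4, -6], [-1, 6, -1]] = -192 ≠ 0, so this unfolding has rank ≥ 3; CP rank is at least every unfolding rank, so rank(T) ≥ 3. (Unfolding ranks only ever bound the CP rank from below — rank(T) can be strictly larger than all of them — so the matching upper bound has to come from an explicit 3-term decomposition.)
Upper bound: T is a sum of 3 rank-1 terms, T = [0, 1] ⊗ [1, -1, 0] ⊗ [-8, -8, 0] + [1, 1] ⊗ [1, -2, -2] ⊗ [-1, 2, -1] + [2, 1] ⊗ [0, 1, -1] ⊗ [-2, 4, 2] (one valid choice — decompositions are not unique — normalised so each a, b is primitive with positive first nonzero entry; check it by expanding all entries), so rank(T) ≤ 3.
These bounds meet, so rank(T) = 3.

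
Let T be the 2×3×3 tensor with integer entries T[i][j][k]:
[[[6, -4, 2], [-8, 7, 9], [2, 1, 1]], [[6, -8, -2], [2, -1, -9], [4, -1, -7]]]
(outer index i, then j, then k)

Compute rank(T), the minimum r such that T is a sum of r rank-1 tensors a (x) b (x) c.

Lower bound: the mode-2 unfolding of T (rows indexed by j, columns by (i,k) = (0,0), (0,1), (0,2), (1,0), (1,1), (1,2)) is [[6, -4, 2, 6, -8, -2], [-8, 7, 9, 2, -1, -9], [2, 1, 1, 4, -1, -7]].
There the 3×3 minor on rows j ∈ {0, 1, 2}, columns (i,k) ∈ {(0,0), (0,1), (0,2)} is det [[6, -4, 2], [-8, 7, 9], [2, 1, 1]] = -160 ≠ 0, so this unfolding has rank ≥ 3; CP rank is at least every unfolding rank, so rank(T) ≥ 3. (Flattening ranks never certify an upper bound on CP rank; for that we must actually write T with 3 rank-1 terms.)
Upper bound: T is a sum of 3 rank-1 terms, T = [1, -1] (x) [1, 2, 1] (x) [-2, 2, 4] + [1, 2] (x) [2, -1, -1] (x) [0, -1, 1] + [2, 1] (x) [2, -1, 1] (x) [2, -1, -1] (written with every a and b primitive with positive leading entry and the scale carried by c; CP decompositions are not unique, and this one is verified by expanding entrywise), so rank(T) ≤ 3.
These bounds meet, so rank(T) = 3.

3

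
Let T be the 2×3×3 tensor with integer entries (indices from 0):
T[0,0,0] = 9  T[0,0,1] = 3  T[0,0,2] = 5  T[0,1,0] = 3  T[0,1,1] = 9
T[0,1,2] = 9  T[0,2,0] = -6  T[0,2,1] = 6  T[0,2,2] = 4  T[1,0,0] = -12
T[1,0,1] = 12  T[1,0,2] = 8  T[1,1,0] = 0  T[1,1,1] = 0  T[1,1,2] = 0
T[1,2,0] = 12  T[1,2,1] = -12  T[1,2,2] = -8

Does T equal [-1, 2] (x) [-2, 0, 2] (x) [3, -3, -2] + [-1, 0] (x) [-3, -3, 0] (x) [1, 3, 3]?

Reconstruct entrywise from the claimed factors. For example, T[1,0,2] = 8 and Σₗ aₗ[1]bₗ[0]cₗ[2] = (2)·(-2)·(-2) + (0)·(-3)·(3) = 8; checking all 18 entries, every one matches. The claim holds.

Yes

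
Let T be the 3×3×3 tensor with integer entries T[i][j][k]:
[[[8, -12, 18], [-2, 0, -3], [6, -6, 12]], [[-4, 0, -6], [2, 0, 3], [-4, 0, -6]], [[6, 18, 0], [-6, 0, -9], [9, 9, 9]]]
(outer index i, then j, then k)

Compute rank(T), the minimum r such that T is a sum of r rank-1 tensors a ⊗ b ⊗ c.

Lower bound: in the mode-2 unfolding of T (rows indexed by j, columns by (i,k)) the 2×2 minor on rows j ∈ {0, 1}, columns (i,k) ∈ {(0,0), (0,1)} is det [[8, -12], [-2, 0]] = -24 ≠ 0, so that unfolding has rank ≥ 2 and hence rank(T) ≥ 2 (CP rank is at least every unfolding rank, though it can be larger).
Upper bound: with S_k = T[:,:,k], the two rank-1 terms a₁b₁ᵀ, a₂b₂ᵀ are the rank-1 members of the pencil x·S₀ + y·S₁.
The 2×2 minor of x·S₀ + y·S₁ on rows {0,1}, columns {0,1} is 8·x² − 24·xy = 8·(x − 3·y)(x), vanishing at (x:y) = (3:1) and (0:1).
M₁ = 3·S₀ + S₁ = [[12, -6, 12], [-12, 6, -12], [36, -18, 36]] = 6·[1, -1, 3][2, -1, 2]ᵀ and M₂ = S₁ = [[-12, 0, -6], [0, 0, 0], [18, 0, 9]] = (-3)·[2, 0, -3][2, 0, 1]ᵀ, so take a₁ = [1, -1, 3], b₁ = [2, -1, 2], a₂ = [2, 0, -3], b₂ = [2, 0, 1].
Each slice is an integer combination of E₁ = a₁b₁ᵀ and E₂ = a₂b₂ᵀ: S₀ = 2·E₁ + E₂, S₁ = −3·E₂, S₂ = 3·E₁ + 3·E₂; reading off coefficients, c₁ = [2, 0, 3] and c₂ = [1, -3, 3].
Hence T = [1, -1, 3] ⊗ [2, -1, 2] ⊗ [2, 0, 3] + [2, 0, -3] ⊗ [2, 0, 1] ⊗ [1, -3, 3], so rank(T) ≤ 2.
These bounds meet, so rank(T) = 2.

2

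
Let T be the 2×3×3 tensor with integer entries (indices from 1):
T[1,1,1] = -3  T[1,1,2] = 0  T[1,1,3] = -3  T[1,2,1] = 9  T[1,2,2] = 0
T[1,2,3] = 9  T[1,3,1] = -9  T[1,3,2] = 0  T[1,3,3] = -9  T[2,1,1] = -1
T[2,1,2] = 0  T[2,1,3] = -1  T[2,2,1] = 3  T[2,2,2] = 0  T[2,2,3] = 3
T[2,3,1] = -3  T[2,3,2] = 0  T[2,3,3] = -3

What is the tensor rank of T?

Lower bound: T ≠ 0 (e.g. T[1,1,1] = -3), so rank(T) ≥ 1.
Upper bound: if T = a ∘ b ∘ c then every fibre of T is a multiple of the corresponding factor, so read the factors off the fibres through the nonzero entry T[1,1,1] = -3.
The mode-1 fibre T[:,1,1] = [-3, -1] gives a = [3, 1] (primitive direction); the mode-2 fibre T[1,:,1] = [-3, 9, -9] gives b = [1, -3, 3]; then c[k] = T[1,1,k] / (a[1]·b[1]) = [-3, 0, -3] / 3 = [-1, 0, -1].
Expanding [3, 1] ∘ [1, -3, 3] ∘ [-1, 0, -1] reproduces all 18 entries of T, so T = [3, 1] ∘ [1, -3, 3] ∘ [-1, 0, -1] and rank(T) ≤ 1.
These bounds meet, so rank(T) = 1.

1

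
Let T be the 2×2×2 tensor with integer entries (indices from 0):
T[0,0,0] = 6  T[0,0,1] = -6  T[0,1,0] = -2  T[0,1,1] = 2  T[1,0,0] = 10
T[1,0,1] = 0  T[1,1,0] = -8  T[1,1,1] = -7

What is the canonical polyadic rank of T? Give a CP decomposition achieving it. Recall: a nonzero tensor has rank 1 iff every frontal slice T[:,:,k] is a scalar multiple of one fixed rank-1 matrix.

rank(T) = 2

Lower bound: the mode-2 unfolding of T (rows indexed by j, columns by (i,k) = (0,0), (0,1), (1,0), (1,1)) is [[6, -6, 10, 0], [-2, 2, -8, -7]].
There the 2×2 minor on rows j ∈ {0, 1}, columns (i,k) ∈ {(0,0), (1,0)} is det [[6, 10], [-2, -8]] = -28 ≠ 0, so this unfolding has rank ≥ 2; CP rank is at least every unfolding rank, so rank(T) ≥ 2. (This is only a lower bound: in general the CP rank may exceed every unfolding rank, so we still need to exhibit 2 rank-1 terms summing to T.)
Upper bound — finding two terms. Write S_k = T[:,:,k] for the frontal slices: S₀ = [[6, -2], [10, -8]], S₁ = [[-6, 2], [0, -7]].
If T = a₁ ⊗ b₁ ⊗ c₁ + a₂ ⊗ b₂ ⊗ c₂ then each S_k = c₁[k]·a₁b₁ᵀ + c₂[k]·a₂b₂ᵀ. S₀ and S₁ are linearly independent, so a₁b₁ᵀ and a₂b₂ᵀ must span the same plane of matrices: they are the rank-1 matrices of the form x·S₀ + y·S₁.
det(x·S₀ + y·S₁) is −28·x² − 14·xy + 42·y² = (-14)·(2·x + 3·y)(x − y), vanishing at (x:y) = (3:-2) and (1:1).
M₁ = 3·S₀ − 2·S₁ = [[30, -10], [30, -10]] = 10·[1, 1][3, -1]ᵀ and M₂ = S₀ + S₁ = [[0, 0], [10, -15]] = 5·[0, 1][2, -3]ᵀ, so take a₁ = [1, 1], b₁ = [3, -1], a₂ = [0, 1], b₂ = [2, -3].
Each slice is an integer combination of E₁ = a₁b₁ᵀ and E₂ = a₂b₂ᵀ: S₀ = 2·E₁ + 2·E₂, S₁ = −2·E₁ + 3·E₂; reading off coefficients, c₁ = [2, -2] and c₂ = [2, 3].
Hence T = [1, 1] ⊗ [3, -1] ⊗ [2, -2] + [0, 1] ⊗ [2, -3] ⊗ [2, 3], so rank(T) ≤ 2.
These bounds meet, so rank(T) = 2.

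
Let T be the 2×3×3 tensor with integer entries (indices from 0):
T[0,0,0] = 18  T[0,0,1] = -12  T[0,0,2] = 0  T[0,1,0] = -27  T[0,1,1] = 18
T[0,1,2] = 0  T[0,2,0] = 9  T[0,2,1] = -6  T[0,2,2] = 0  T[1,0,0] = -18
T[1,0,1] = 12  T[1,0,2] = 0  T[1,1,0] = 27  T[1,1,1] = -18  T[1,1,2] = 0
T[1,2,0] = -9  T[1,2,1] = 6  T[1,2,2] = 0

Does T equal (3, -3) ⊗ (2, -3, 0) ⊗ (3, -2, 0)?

Reconstruct entry (0,2,0) from the claimed factors: Σₗ aₗ[0]bₗ[2]cₗ[0] = (3)·(0)·(3) = 0, but T[0,2,0] = 9. The claim is false.

No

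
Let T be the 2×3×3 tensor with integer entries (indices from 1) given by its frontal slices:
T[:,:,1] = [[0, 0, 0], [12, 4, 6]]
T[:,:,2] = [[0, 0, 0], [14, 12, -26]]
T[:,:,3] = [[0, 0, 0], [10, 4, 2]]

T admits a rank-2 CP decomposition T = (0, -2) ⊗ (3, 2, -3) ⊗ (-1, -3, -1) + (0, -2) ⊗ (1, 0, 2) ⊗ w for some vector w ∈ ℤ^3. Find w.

w = (-3, 2, -2)

Subtract the known terms from T to get the rank-1 residual R = (0, -2) ⊗ (1, 0, 2) ⊗ w, so R[i,j,k] = a[i]·b[j]·w[k]. Pick indices with nonzero a[2]·b[1] = (-2)·(1) = -2. Only the fibre through (2,1,·) is needed: R[2,1,:] = T[2,1,:] − Σₗ aₗ[2]bₗ[1]cₗ = [12, 14, 10] − (-2)·(3)·(-1, -3, -1) = [6, -4, 4]. Then w[k] = R[2,1,k] / -2 for each k, giving w = [6, -4, 4] / -2 = (-3, 2, -2).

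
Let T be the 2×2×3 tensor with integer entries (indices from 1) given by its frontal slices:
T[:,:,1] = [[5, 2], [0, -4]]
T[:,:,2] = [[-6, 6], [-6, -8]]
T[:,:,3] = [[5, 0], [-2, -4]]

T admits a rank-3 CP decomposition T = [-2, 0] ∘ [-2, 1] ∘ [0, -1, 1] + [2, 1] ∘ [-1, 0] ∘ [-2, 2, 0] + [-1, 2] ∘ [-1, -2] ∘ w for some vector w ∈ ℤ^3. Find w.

Subtract the known terms from T to get the rank-1 residual R = [-1, 2] ∘ [-1, -2] ∘ w, so R[i,j,k] = a[i]·b[j]·w[k]. Pick indices with nonzero a[1]·b[1] = (-1)·(-1) = 1. Only the fibre through (1,1,·) is needed: R[1,1,:] = T[1,1,:] − Σₗ aₗ[1]bₗ[1]cₗ = [5, -6, 5] − (-2)·(-2)·[0, -1, 1] − (2)·(-1)·[-2, 2, 0] = [1, 2, 1]. Then w[k] = R[1,1,k] / 1 for each k, giving w = [1, 2, 1] / 1 = [1, 2, 1].

w = [1, 2, 1]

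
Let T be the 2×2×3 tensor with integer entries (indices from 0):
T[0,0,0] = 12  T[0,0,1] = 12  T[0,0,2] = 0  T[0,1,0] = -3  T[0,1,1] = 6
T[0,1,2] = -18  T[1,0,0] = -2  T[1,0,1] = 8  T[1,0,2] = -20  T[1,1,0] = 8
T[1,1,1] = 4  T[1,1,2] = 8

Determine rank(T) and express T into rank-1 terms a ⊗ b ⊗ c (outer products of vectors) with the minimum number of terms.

Lower bound: the mode-2 unfolding of T (rows indexed by j, columns by (i,k) = (0,0), (0,1), (0,2), (1,0), (1,1), (1,2)) is [[12, 12, 0, -2, 8, -20], [-3, 6, -18, 8, 4, 8]].
There the 2×2 minor on rows j ∈ {0, 1}, columns (i,k) ∈ {(0,0), (0,1)} is det [[12, 12], [-3, 6]] = 108 ≠ 0, so this unfolding has rank ≥ 2; CP rank is at least every unfolding rank, so rank(T) ≥ 2. (Unfolding ranks only ever bound the CP rank from below — rank(T) can be strictly larger than all of them — so the matching upper bound has to come from an explicit 2-term decomposition.)
Upper bound — finding two terms. Write S_k = T[:,:,k] for the frontal slices: S₀ = [[12, -3], [-2, 8]], S₁ = [[12, 6], [8, 4]], S₂ = [[0, -18], [-20, 8]].
If T = a₁ ⊗ b₁ ⊗ c₁ + a₂ ⊗ b₂ ⊗ c₂ then each S_k = c₁[k]·a₁b₁ᵀ + c₂[k]·a₂b₂ᵀ. S₀ and S₁ are linearly independent, so a₁b₁ᵀ and a₂b₂ᵀ must span the same plane of matrices: they are the rank-1 matrices of the form x·S₀ + y·S₁.
det(x·S₀ + y·S₁) is 90·x² + 180·xy = 90·(x + 2·y)(x), vanishing at (x:y) = (2:-1) and (0:1).
M₁ = 2·S₀ − S₁ = [[12, -12], [-12, 12]] = 12·[1, -1][1, -1]ᵀ and M₂ = S₁ = [[12, 6], [8, 4]] = 2·[3, 2][2, 1]ᵀ, so take a₁ = [1, -1], b₁ = [1, -1], a₂ = [3, 2], b₂ = [2, 1].
Each slice is an integer combination of E₁ = a₁b₁ᵀ and E₂ = a₂b₂ᵀ: S₀ = 6·E₁ + E₂, S₁ = 2·E₂, S₂ = 12·E₁ − 2·E₂; reading off coefficients, c₁ = [6, 0, 12] and c₂ = [1, 2, -2].
Hence T = [1, -1] ⊗ [1, -1] ⊗ [6, 0, 12] + [3, 2] ⊗ [2, 1] ⊗ [1, 2, -2], so rank(T) ≤ 2.
These bounds meet, so rank(T) = 2.

rank(T) = 2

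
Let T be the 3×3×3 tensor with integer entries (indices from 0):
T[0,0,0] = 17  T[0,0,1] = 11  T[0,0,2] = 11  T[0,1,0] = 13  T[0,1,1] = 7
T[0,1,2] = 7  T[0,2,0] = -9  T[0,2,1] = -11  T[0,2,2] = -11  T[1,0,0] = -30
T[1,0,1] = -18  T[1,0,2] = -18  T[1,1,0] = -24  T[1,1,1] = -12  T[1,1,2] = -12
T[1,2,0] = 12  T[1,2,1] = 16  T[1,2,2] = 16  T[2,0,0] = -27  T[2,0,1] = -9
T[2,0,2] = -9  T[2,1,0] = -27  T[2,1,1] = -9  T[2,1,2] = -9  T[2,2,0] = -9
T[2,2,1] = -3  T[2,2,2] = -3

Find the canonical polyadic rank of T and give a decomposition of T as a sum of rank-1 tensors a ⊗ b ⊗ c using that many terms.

Lower bound: the mode-1 unfolding of T (rows indexed by i, columns by (j,k) = (0,0), (0,1), (0,2), (1,0), (1,1), (1,2), (2,0), (2,1), (2,2)) is [[17, 11, 11, 13, 7, 7, -9, -11, -11], [-30, -18, -18, -24, -12, -12, 12, 16, 16], [-27, -9, -9, -27, -9, -9, -9, -3, -3]].
There the 2×2 minor on rows i ∈ {0, 1}, columns (j,k) ∈ {(0,0), (0,1)} is det [[17, 11], [-30, -18]] = 24 ≠ 0, so this unfolding has rank ≥ 2; CP rank is at least every unfolding rank, so rank(T) ≥ 2. (Unfolding ranks only ever bound the CP rank from below — rank(T) can be strictly larger than all of them — so the matching upper bound has to come from an explicit 2-term decomposition.)
Upper bound — finding two terms. Write S_k = T[:,:,k] for the frontal slices: S₀ = [[17, 13, -9], [-30, -24, 12], [-27, -27, -9]], S₁ = [[11, 7, -11], [-18, -12, 16], [-9, -9, -3]], S₂ = [[11, 7, -11], [-18, -12, 16], [-9, -9, -3]].
If T = a₁ ⊗ b₁ ⊗ c₁ + a₂ ⊗ b₂ ⊗ c₂ then each S_k = c₁[k]·a₁b₁ᵀ + c₂[k]·a₂b₂ᵀ. S₀ and S₁ are linearly independent, so a₁b₁ᵀ and a₂b₂ᵀ must span the same plane of matrices: they are the rank-1 matrices of the form x·S₀ + y·S₁.
The 2×2 minor of x·S₀ + y·S₁ on rows {0,1}, columns {0,1} is −18·x² − 24·xy − 6·y² = (-6)·(x + y)(3·x + y), vanishing at (x:y) = (1:-1) and (1:-3).
M₁ = S₀ − S₁ = [[6, 6, 2], [-12, -12, -4], [-18, -18, -6]] = 2·[1, -2, -3][3, 3, 1]ᵀ and M₂ = S₀ − 3·S₁ = [[-16, -8, 24], [24, 12, -36], [0, 0, 0]] = (-4)·[2, -3, 0][2, 1, -3]ᵀ, so take a₁ = [1, -2, -3], b₁ = [3, 3, 1], a₂ = [2, -3, 0], b₂ = [2, 1, -3].
Each slice is an integer combination of E₁ = a₁b₁ᵀ and E₂ = a₂b₂ᵀ: S₀ = 3·E₁ + 2·E₂, S₁ = E₁ + 2·E₂, S₂ = E₁ + 2·E₂; reading off coefficients, c₁ = [3, 1, 1] and c₂ = [2, 2, 2].
Hence T = [1, -2, -3] ⊗ [3, 3, 1] ⊗ [3, 1, 1] + [2, -3, 0] ⊗ [2, 1, -3] ⊗ [2, 2, 2], so rank(T) ≤ 2.
These bounds meet, so rank(T) = 2.

rank(T) = 2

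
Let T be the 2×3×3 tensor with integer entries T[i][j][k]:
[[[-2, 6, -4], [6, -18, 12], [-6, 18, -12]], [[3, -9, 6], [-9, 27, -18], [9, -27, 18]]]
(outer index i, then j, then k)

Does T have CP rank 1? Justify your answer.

The mode-1 fibre T[:,0,0] = [-2, 3] gives a = [2, -3] (primitive direction); the mode-2 fibre T[0,:,0] = [-2, 6, -6] gives b = [1, -3, 3]; then c[k] = T[0,0,k] / (a[0]·b[0]) = [-2, 6, -4] / 2 = [-1, 3, -2].
Expanding [2, -3] (x) [1, -3, 3] (x) [-1, 3, -2] reproduces all 18 entries of T, so T = [2, -3] (x) [1, -3, 3] (x) [-1, 3, -2] and rank(T) ≤ 1.
Equivalently every frontal slice T[:,:,k] is c[k] times the rank-1 matrix [2, -3] (x) [1, -3, 3]. So T has rank 1 (it is nonzero).

Yes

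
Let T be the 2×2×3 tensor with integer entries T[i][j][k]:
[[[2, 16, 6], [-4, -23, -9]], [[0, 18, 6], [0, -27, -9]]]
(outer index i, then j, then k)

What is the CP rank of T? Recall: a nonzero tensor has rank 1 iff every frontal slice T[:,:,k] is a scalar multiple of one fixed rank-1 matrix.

2

Lower bound: the mode-3 unfolding of T (rows indexed by k, columns by (i,j) = (0,0), (0,1), (1,0), (1,1)) is [[2, -4, 0, 0], [16, -23, 18, -27], [6, -9, 6, -9]].
There the 2×2 minor on rows k ∈ {0, 1}, columns (i,j) ∈ {(0,0), (0,1)} is det [[2, -4], [16, -23]] = 18 ≠ 0, so this unfolding has rank ≥ 2; CP rank is at least every unfolding rank, so rank(T) ≥ 2. (Unfolding ranks only ever bound the CP rank from below — rank(T) can be strictly larger than all of them — so the matching upper bound has to come from an explicit 2-term decomposition.)
Upper bound — finding two terms. Write S_k = T[:,:,k] for the frontal slices: S₀ = [[2, -4], [0, 0]], S₁ = [[16, -23], [18, -27]], S₂ = [[6, -9], [6, -9]].
If T = a₁ ⊗ b₁ ⊗ c₁ + a₂ ⊗ b₂ ⊗ c₂ then each S_k = c₁[k]·a₁b₁ᵀ + c₂[k]·a₂b₂ᵀ. S₀ and S₁ are linearly independent, so a₁b₁ᵀ and a₂b₂ᵀ must span the same plane of matrices: they are the rank-1 matrices of the form x·S₀ + y·S₁.
det(x·S₀ + y·S₁) is 18·xy − 18·y² = 18·(x − y)(y), vanishing at (x:y) = (1:1) and (1:0).
M₁ = S₀ + S₁ = [[18, -27], [18, -27]] = 9·[1, 1][2, -3]ᵀ and M₂ = S₀ = [[2, -4], [0, 0]] = 2·[1, 0][1, -2]ᵀ, so take a₁ = [1, 1], b₁ = [2, -3], a₂ = [1, 0], b₂ = [1, -2].
Each slice is an integer combination of E₁ = a₁b₁ᵀ and E₂ = a₂b₂ᵀ: S₀ = 2·E₂, S₁ = 9·E₁ − 2·E₂, S₂ = 3·E₁; reading off coefficients, c₁ = [0, 9, 3] and c₂ = [2, -2, 0].
Hence T = [1, 1] ⊗ [2, -3] ⊗ [0, 9, 3] + [1, 0] ⊗ [1, -2] ⊗ [2, -2, 0], so rank(T) ≤ 2.
These bounds meet, so rank(T) = 2.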